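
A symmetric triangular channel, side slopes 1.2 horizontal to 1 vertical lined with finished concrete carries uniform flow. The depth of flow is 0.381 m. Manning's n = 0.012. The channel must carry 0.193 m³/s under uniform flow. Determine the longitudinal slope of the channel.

For a triangular section with side slope z = 1.2: A = zy² = 1.2×0.381² = 0.1742 m²; P = 2y√(1+z²) = 2×0.381×1.562 = 1.19 m.
Hydraulic radius R = A/P = 0.1742/1.19 = 0.1463 m.
From Manning's equation, S = [nQ / (1 A R^(2/3))]² = [0.012 × 0.193 / (1 × 0.1742 × 0.1463^(2/3))]² = 0.00229.

S = 0.00229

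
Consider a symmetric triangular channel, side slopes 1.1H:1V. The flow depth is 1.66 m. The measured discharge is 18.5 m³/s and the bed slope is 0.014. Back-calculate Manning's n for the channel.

For a triangular section with side slope z = 1.1: A = zy² = 1.1×1.66² = 3.031 m²; P = 2y√(1+z²) = 2×1.66×1.487 = 4.936 m.
Hydraulic radius R = A/P = 3.031/4.936 = 0.6142 m.
Rearranging Manning's equation: n = (1/Q) A R^(2/3) S^(1/2) = (1/18.5) × 3.031 × 0.6142^(2/3) × √0.014 = 0.014.

n = 0.014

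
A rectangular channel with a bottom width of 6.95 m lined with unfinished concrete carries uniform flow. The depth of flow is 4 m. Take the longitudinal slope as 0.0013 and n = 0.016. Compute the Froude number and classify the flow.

Flow area A = b·y = 6.95 × 4 = 27.8 m². Wetted perimeter P = b + 2y = 6.95 + 2×4 = 14.95 m.
Hydraulic radius R = A/P = 27.8/14.95 = 1.86 m.
V = (1/n) R^(2/3) √S = (1/0.016) × 1.86^(2/3) × √0.0013 = 3.408 m/s. Hydraulic depth D_h = A/T = 27.8/6.95 = 4 m.
Froude number Fr = V/√(g·D_h) = 3.408/√(9.81×4) = 0.544, which is less than 1, so the flow is subcritical.

subcritical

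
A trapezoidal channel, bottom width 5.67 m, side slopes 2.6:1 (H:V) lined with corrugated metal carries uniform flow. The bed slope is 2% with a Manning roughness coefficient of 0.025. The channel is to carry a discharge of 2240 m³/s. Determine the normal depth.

Manning's equation rearranged: A R^(2/3) = nQ / (1·√S) = 0.025 × 2240 / (√0.02) = 396.
Trying y = 8.37 m: A R^(2/3) = 615.6 — high.
Trying y = 4.86 m: A R^(2/3) = 173.2 — low.
Trying y = 6.95 m: A R^(2/3) = 395.9 — ≈ 396.

y_n = 6.95 m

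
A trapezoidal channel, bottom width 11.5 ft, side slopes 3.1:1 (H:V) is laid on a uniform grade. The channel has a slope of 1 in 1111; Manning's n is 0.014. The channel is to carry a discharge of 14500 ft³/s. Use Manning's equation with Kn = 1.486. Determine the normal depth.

Manning's equation rearranged: A R^(2/3) = nQ / (1.486·√S) = 0.014 × 14500 / (1.486 × √0.0009001) = 4553.
Try y = 21.1 ft: A R^(2/3) = 7975 — too large.
Try y = 11.4 ft: A R^(2/3) = 1807 — too small.
Try y = 16.8 ft: A R^(2/3) = 4564 — close enough.

y_n = 16.8 ft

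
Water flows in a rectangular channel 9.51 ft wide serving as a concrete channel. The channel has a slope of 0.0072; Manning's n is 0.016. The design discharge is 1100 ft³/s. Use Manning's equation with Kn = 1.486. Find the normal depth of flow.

Manning's equation rearranged: A R^(2/3) = nQ / (1.486·√S) = 0.016 × 1100 / (1.486 × √0.0072) = 139.6.
Trying y = 5.36 ft: A R^(2/3) = 94.39 — low.
Trying y = 7.26 ft: A R^(2/3) = 139.5 — ≈ 139.6.

y_n = 7.26 ft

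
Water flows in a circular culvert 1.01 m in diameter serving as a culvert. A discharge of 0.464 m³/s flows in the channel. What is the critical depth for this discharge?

y_c = 0.382 m

At critical depth, Q² T / (g A³) = 1, i.e. A³/T = Q²/g = 0.464²/9.81 = 0.02195.
Try y = 0.449 m: A³/T = 0.04061 — too large.
Try y = 0.278 m: A³/T = 0.006389 — too small.
Try y = 0.382 m: A³/T = 0.02184 — close enough.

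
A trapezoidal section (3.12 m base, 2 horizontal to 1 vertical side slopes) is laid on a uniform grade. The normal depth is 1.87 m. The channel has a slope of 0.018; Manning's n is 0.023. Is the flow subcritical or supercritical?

With bottom width b = 3.12 m and side slope z = 2: A = (b + zy)y = (3.12 + 2×1.87)×1.87 = 12.83 m²; P = b + 2y√(1+z²) = 3.12 + 2×1.87×2.236 = 11.48 m.
Hydraulic radius R = A/P = 12.83/11.48 = 1.117 m.
V = (1/n) R^(2/3) √S = (1/0.023) × 1.117^(2/3) × √0.018 = 6.28 m/s. Hydraulic depth D_h = A/T = 12.83/10.6 = 1.21 m.
Froude number Fr = V/√(g·D_h) = 6.28/√(9.81×1.21) = 1.82, which is greater than 1, so the flow is supercritical.

supercritical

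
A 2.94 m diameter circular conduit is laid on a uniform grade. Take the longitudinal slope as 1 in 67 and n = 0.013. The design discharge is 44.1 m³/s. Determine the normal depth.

y_n = 2.08 m

Manning's equation rearranged: A R^(2/3) = nQ / (1·√S) = 0.013 × 44.1 / (√0.01493) = 4.693.
At y = 2.45 m: A R^(2/3) = 5.609 — too large.
At y = 1.83 m: A R^(2/3) = 3.926 — too small.
At y = 2.08 m: A R^(2/3) = 4.693 — close enough.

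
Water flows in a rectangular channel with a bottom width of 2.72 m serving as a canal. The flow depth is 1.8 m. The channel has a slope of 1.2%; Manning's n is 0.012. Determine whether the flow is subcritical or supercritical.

Flow area A = b·y = 2.72 × 1.8 = 4.896 m². Wetted perimeter P = b + 2y = 2.72 + 2×1.8 = 6.32 m.
Hydraulic radius R = A/P = 4.896/6.32 = 0.7747 m.
V = (1/n) R^(2/3) √S = (1/0.012) × 0.7747^(2/3) × √0.012 = 7.7 m/s. Hydraulic depth D_h = A/T = 4.896/2.72 = 1.8 m.
Froude number Fr = V/√(g·D_h) = 7.7/√(9.81×1.8) = 1.83, which is greater than 1, so the flow is supercritical.

supercritical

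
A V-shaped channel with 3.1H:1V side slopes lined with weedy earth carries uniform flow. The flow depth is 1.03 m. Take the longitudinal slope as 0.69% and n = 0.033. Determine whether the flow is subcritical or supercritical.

subcritical

For a triangular section with side slope z = 3.1: A = zy² = 3.1×1.03² = 3.289 m²; P = 2y√(1+z²) = 2×1.03×3.257 = 6.71 m.
Hydraulic radius R = A/P = 3.289/6.71 = 0.4901 m.
V = (1/n) R^(2/3) √S = (1/0.033) × 0.4901^(2/3) × √0.0069 = 1.565 m/s. Hydraulic depth D_h = A/T = 3.289/6.386 = 0.515 m.
Froude number Fr = V/√(g·D_h) = 1.565/√(9.81×0.515) = 0.696, which is less than 1, so the flow is subcritical.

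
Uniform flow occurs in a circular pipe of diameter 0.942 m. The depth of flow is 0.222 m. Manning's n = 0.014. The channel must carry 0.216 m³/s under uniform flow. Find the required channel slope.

S = 0.00873

For a circular section of diameter D = 0.942 m at depth y = 0.222 m, the central angle is θ = 2 arccos(1 − 2y/D) = 2.028 rad. Then A = (D²/8)(θ − sin θ) = 0.1253 m² and P = Dθ/2 = 0.955 m.
Hydraulic radius R = A/P = 0.1253/0.955 = 0.1313 m.
From Manning's equation, S = [nQ / (1 A R^(2/3))]² = [0.014 × 0.216 / (1 × 0.1253 × 0.1313^(2/3))]² = 0.00873.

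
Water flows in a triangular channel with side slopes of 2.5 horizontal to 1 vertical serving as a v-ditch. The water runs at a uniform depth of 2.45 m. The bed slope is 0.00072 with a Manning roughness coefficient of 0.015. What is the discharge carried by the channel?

For a triangular section with side slope z = 2.5: A = zy² = 2.5×2.45² = 15.01 m²; P = 2y√(1+z²) = 2×2.45×2.693 = 13.19 m.
Hydraulic radius R = A/P = 15.01/13.19 = 1.137 m.
Manning's equation: Q = (1/n) A R^(2/3) S^(1/2) = (1/0.015) × 15.01 × 1.137^(2/3) × 0.00072^(1/2) = 29.2 m³/s.

Q = 29.2 m³/s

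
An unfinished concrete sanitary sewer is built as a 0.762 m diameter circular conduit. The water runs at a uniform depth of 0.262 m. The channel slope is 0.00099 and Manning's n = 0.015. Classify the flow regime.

For a circular section of diameter D = 0.762 m at depth y = 0.262 m, the central angle is θ = 2 arccos(1 − 2y/D) = 2.506 rad. Then A = (D²/8)(θ − sin θ) = 0.1388 m² and P = Dθ/2 = 0.9549 m.
Hydraulic radius R = A/P = 0.1388/0.9549 = 0.1454 m.
V = (1/n) R^(2/3) √S = (1/0.015) × 0.1454^(2/3) × √0.00099 = 0.58 m/s. Hydraulic depth D_h = A/T = 0.1388/0.7239 = 0.1918 m.
Froude number Fr = V/√(g·D_h) = 0.58/√(9.81×0.1918) = 0.423, which is less than 1, so the flow is subcritical.

subcritical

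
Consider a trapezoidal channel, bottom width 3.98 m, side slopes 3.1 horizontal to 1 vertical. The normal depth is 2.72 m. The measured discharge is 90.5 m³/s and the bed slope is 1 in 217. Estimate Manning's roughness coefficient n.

With bottom width b = 3.98 m and side slope z = 3.1: A = (b + zy)y = (3.98 + 3.1×2.72)×2.72 = 33.76 m²; P = b + 2y√(1+z²) = 3.98 + 2×2.72×3.257 = 21.7 m.
Hydraulic radius R = A/P = 33.76/21.7 = 1.556 m.
Rearranging Manning's equation: n = (1/Q) A R^(2/3) S^(1/2) = (1/90.5) × 33.76 × 1.556^(2/3) × √0.004608 = 0.034.

n = 0.034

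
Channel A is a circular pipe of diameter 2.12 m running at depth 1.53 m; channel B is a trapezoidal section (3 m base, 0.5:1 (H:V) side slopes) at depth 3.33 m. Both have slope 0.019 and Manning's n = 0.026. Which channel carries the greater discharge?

channel B

Channel A: For a circular section of diameter D = 2.12 m at depth y = 1.53 m, the central angle is θ = 2 arccos(1 − 2y/D) = 4.06 rad. Then A = (D²/8)(θ − sin θ) = 2.728 m² and P = Dθ/2 = 4.304 m. Hydraulic radius R = A/P = 2.728/4.304 = 0.6338 m. Q_A = (1/0.026)·2.728·0.6338^(2/3)·√0.019 = 10.67 m³/s.
Channel B: With bottom width b = 3 m and side slope z = 0.5: A = (b + zy)y = (3 + 0.5×3.33)×3.33 = 15.53 m²; P = b + 2y√(1+z²) = 3 + 2×3.33×1.118 = 10.45 m. Hydraulic radius R = A/P = 15.53/10.45 = 1.487 m. Q_B = (1/0.026)·15.53·1.487^(2/3)·√0.019 = 107.3 m³/s.
Q_A = 10.67 m³/s vs Q_B = 107.3 m³/s, so channel B carries more.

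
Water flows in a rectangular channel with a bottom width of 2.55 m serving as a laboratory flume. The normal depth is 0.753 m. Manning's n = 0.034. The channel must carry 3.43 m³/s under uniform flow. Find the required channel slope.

Flow area A = b·y = 2.55 × 0.753 = 1.92 m². Wetted perimeter P = b + 2y = 2.55 + 2×0.753 = 4.056 m.
Hydraulic radius R = A/P = 1.92/4.056 = 0.4734 m.
From Manning's equation, S = [nQ / (1 A R^(2/3))]² = [0.034 × 3.43 / (1 × 1.92 × 0.4734^(2/3))]² = 0.01.

S = 0.01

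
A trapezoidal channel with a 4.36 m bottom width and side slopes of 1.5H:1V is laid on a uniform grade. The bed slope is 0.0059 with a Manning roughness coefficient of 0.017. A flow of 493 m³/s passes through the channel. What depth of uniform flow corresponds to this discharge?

y_n = 4.91 m

Manning's equation rearranged: A R^(2/3) = nQ / (1·√S) = 0.017 × 493 / (√0.0059) = 109.1.
Trying y = 6.26 m: A R^(2/3) = 186.8 — too large.
Trying y = 3.97 m: A R^(2/3) = 69.12 — too small.
Trying y = 4.91 m: A R^(2/3) = 109.1 — close enough.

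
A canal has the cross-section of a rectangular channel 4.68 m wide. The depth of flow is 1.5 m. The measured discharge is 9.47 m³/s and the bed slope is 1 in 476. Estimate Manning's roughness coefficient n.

n = 0.032

Flow area A = b·y = 4.68 × 1.5 = 7.02 m². Wetted perimeter P = b + 2y = 4.68 + 2×1.5 = 7.68 m.
Hydraulic radius R = A/P = 7.02/7.68 = 0.9141 m.
Rearranging Manning's equation: n = (1/Q) A R^(2/3) S^(1/2) = (1/9.47) × 7.02 × 0.9141^(2/3) × √0.002101 = 0.032.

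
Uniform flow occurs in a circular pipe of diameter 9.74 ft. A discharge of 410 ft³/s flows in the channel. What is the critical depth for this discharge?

At critical depth, Q² T / (g A³) = 1, i.e. A³/T = Q²/g = 410²/32.2 = 5220.
Trying y = 4.21 ft: A³/T = 3041 — too small.
Trying y = 4.85 ft: A³/T = 5226 — matches.

y_c = 4.85 ft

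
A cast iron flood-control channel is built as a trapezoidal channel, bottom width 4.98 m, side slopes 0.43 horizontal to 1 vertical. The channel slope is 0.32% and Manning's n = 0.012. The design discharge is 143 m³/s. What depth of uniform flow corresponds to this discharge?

y_n = 3.29 m

Manning's equation rearranged: A R^(2/3) = nQ / (1·√S) = 0.012 × 143 / (√0.0032) = 30.33.
Try y = 2.55 m: A R^(2/3) = 20.04 — short.
Try y = 4.02 m: A R^(2/3) = 42.29 — over.
Try y = 3.29 m: A R^(2/3) = 30.35 — ≈ 30.33.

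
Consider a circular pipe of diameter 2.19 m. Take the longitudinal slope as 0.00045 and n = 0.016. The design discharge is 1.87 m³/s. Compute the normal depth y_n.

y_n = 1.17 m

Manning's equation rearranged: A R^(2/3) = nQ / (1·√S) = 0.016 × 1.87 / (√0.00045) = 1.41.
Trying y = 1.39 m: A R^(2/3) = 1.842 — high.
Trying y = 0.888 m: A R^(2/3) = 0.8709 — low.
Trying y = 1.17 m: A R^(2/3) = 1.408 — matches.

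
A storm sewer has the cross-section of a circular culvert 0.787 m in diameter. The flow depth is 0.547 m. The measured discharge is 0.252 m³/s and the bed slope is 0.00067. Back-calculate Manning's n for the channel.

For a circular section of diameter D = 0.787 m at depth y = 0.547 m, the central angle is θ = 2 arccos(1 − 2y/D) = 3.943 rad. Then A = (D²/8)(θ − sin θ) = 0.3609 m² and P = Dθ/2 = 1.552 m.
Hydraulic radius R = A/P = 0.3609/1.552 = 0.2326 m.
Rearranging Manning's equation: n = (1/Q) A R^(2/3) S^(1/2) = (1/0.252) × 0.3609 × 0.2326^(2/3) × √0.00067 = 0.014.

n = 0.014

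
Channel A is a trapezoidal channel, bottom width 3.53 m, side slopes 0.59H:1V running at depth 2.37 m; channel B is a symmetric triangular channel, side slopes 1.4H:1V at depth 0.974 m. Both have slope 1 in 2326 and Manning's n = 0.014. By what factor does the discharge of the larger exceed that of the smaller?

Channel A: With bottom width b = 3.53 m and side slope z = 0.59: A = (b + zy)y = (3.53 + 0.59×2.37)×2.37 = 11.68 m²; P = b + 2y√(1+z²) = 3.53 + 2×2.37×1.161 = 9.034 m. Hydraulic radius R = A/P = 11.68/9.034 = 1.293 m. Q_A = (1/0.014)·11.68·1.293^(2/3)·√0.0004299 = 20.53 m³/s.
Channel B: For a triangular section with side slope z = 1.4: A = zy² = 1.4×0.974² = 1.328 m²; P = 2y√(1+z²) = 2×0.974×1.72 = 3.351 m. Hydraulic radius R = A/P = 1.328/3.351 = 0.3963 m. Q_B = (1/0.014)·1.328·0.3963^(2/3)·√0.0004299 = 1.061 m³/s.
The larger discharge is 20.53 m³/s and the smaller is 1.061 m³/s; the ratio is 19.3.

19.3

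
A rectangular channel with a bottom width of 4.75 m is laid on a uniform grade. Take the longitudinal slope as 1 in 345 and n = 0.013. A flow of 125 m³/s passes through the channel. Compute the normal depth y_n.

Manning's equation rearranged: A R^(2/3) = nQ / (1·√S) = 0.013 × 125 / (√0.002899) = 30.18.
Trying y = 5.2 m: A R^(2/3) = 34.22 — too large.
Trying y = 3.78 m: A R^(2/3) = 23.09 — too small.
Trying y = 4.69 m: A R^(2/3) = 30.18 — matches.

y_n = 4.69 m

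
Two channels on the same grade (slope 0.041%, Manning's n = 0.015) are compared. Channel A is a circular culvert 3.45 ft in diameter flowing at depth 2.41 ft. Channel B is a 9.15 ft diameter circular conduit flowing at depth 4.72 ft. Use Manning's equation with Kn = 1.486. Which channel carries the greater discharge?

Channel A: For a circular section of diameter D = 3.45 ft at depth y = 2.41 ft, the central angle is θ = 2 arccos(1 − 2y/D) = 3.958 rad. Then A = (D²/8)(θ − sin θ) = 6.974 ft² and P = Dθ/2 = 6.828 ft. Hydraulic radius R = A/P = 6.974/6.828 = 1.021 ft. Q_A = (1.486/0.015)·6.974·1.021^(2/3)·√0.00041 = 14.19 ft³/s.
Channel B: For a circular section of diameter D = 9.15 ft at depth y = 4.72 ft, the central angle is θ = 2 arccos(1 − 2y/D) = 3.205 rad. Then A = (D²/8)(θ − sin θ) = 34.2 ft² and P = Dθ/2 = 14.66 ft. Hydraulic radius R = A/P = 34.2/14.66 = 2.333 ft. Q_B = (1.486/0.015)·34.2·2.333^(2/3)·√0.00041 = 120.7 ft³/s.
Q_A = 14.19 ft³/s vs Q_B = 120.7 ft³/s, so channel B carries more.

channel B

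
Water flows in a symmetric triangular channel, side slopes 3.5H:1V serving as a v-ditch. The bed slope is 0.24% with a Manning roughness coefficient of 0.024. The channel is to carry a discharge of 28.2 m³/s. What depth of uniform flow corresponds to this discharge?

y_n = 2.01 m

Manning's equation rearranged: A R^(2/3) = nQ / (1·√S) = 0.024 × 28.2 / (√0.0024) = 13.82.
Trying y = 2.4 m: A R^(2/3) = 22.18 — high.
Trying y = 1.5 m: A R^(2/3) = 6.333 — low.
Trying y = 2.01 m: A R^(2/3) = 13.82 — ≈ 13.82.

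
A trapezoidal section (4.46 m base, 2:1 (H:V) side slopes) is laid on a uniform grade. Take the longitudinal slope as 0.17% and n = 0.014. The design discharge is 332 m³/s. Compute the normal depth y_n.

Manning's equation rearranged: A R^(2/3) = nQ / (1·√S) = 0.014 × 332 / (√0.0017) = 112.7.
At y = 4.99 m: A R^(2/3) = 139.4 — too large.
At y = 4.54 m: A R^(2/3) = 112.7 — matches.

y_n = 4.54 m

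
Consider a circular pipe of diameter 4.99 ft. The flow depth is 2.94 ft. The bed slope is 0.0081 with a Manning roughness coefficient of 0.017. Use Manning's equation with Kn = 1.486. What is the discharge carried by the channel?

For a circular section of diameter D = 4.99 ft at depth y = 2.94 ft, the central angle is θ = 2 arccos(1 − 2y/D) = 3.5 rad. Then A = (D²/8)(θ − sin θ) = 11.99 ft² and P = Dθ/2 = 8.733 ft.
Hydraulic radius R = A/P = 11.99/8.733 = 1.373 ft.
Manning's equation: Q = (1.486/n) A R^(2/3) S^(1/2) = (1.486/0.017) × 11.99 × 1.373^(2/3) × 0.0081^(1/2) = 116 ft³/s.

Q = 116 ft³/s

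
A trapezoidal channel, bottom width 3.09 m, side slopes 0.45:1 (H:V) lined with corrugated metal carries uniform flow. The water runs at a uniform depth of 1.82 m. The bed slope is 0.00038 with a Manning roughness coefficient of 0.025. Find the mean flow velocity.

V = 0.782 m/s

With bottom width b = 3.09 m and side slope z = 0.45: A = (b + zy)y = (3.09 + 0.45×1.82)×1.82 = 7.114 m²; P = b + 2y√(1+z²) = 3.09 + 2×1.82×1.097 = 7.082 m.
Hydraulic radius R = A/P = 7.114/7.082 = 1.005 m.
From Manning's equation, V = (1/n) R^(2/3) S^(1/2) = (1/0.025) × 1.005^(2/3) × 0.00038^(1/2) = 0.782 m/s.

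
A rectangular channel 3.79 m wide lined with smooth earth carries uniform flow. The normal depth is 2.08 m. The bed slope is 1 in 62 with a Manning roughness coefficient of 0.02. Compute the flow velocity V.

V = 6.31 m/s

Flow area A = b·y = 3.79 × 2.08 = 7.883 m². Wetted perimeter P = b + 2y = 3.79 + 2×2.08 = 7.95 m.
Hydraulic radius R = A/P = 7.883/7.95 = 0.9916 m.
From Manning's equation, V = (1/n) R^(2/3) S^(1/2) = (1/0.02) × 0.9916^(2/3) × 0.01613^(1/2) = 6.31 m/s.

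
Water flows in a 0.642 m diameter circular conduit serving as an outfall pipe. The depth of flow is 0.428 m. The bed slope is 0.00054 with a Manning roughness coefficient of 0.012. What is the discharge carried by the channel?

Q = 0.145 m³/s

For a circular section of diameter D = 0.642 m at depth y = 0.428 m, the central angle is θ = 2 arccos(1 − 2y/D) = 3.821 rad. Then A = (D²/8)(θ − sin θ) = 0.2293 m² and P = Dθ/2 = 1.227 m.
Hydraulic radius R = A/P = 0.2293/1.227 = 0.1869 m.
Manning's equation: Q = (1/n) A R^(2/3) S^(1/2) = (1/0.012) × 0.2293 × 0.1869^(2/3) × 0.00054^(1/2) = 0.145 m³/s.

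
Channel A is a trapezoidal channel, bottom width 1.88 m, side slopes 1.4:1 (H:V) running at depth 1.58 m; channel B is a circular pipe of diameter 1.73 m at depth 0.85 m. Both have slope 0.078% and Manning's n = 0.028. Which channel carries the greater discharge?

channel A

Channel A: With bottom width b = 1.88 m and side slope z = 1.4: A = (b + zy)y = (1.88 + 1.4×1.58)×1.58 = 6.465 m²; P = b + 2y√(1+z²) = 1.88 + 2×1.58×1.72 = 7.317 m. Hydraulic radius R = A/P = 6.465/7.317 = 0.8836 m. Q_A = (1/0.028)·6.465·0.8836^(2/3)·√0.00078 = 5.938 m³/s.
Channel B: For a circular section of diameter D = 1.73 m at depth y = 0.85 m, the central angle is θ = 2 arccos(1 − 2y/D) = 3.107 rad. Then A = (D²/8)(θ − sin θ) = 1.149 m² and P = Dθ/2 = 2.687 m. Hydraulic radius R = A/P = 1.149/2.687 = 0.4277 m. Q_B = (1/0.028)·1.149·0.4277^(2/3)·√0.00078 = 0.6508 m³/s.
Q_A = 5.938 m³/s vs Q_B = 0.6508 m³/s, so channel A carries more.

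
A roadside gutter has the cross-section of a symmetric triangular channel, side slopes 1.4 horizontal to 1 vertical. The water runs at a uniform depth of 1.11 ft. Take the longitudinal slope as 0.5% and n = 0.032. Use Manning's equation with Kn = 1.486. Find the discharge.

Q = 3.33 ft³/s

For a triangular section with side slope z = 1.4: A = zy² = 1.4×1.11² = 1.725 ft²; P = 2y√(1+z²) = 2×1.11×1.72 = 3.819 ft.
Hydraulic radius R = A/P = 1.725/3.819 = 0.4516 ft.
Manning's equation: Q = (1.486/n) A R^(2/3) S^(1/2) = (1.486/0.032) × 1.725 × 0.4516^(2/3) × 0.005^(1/2) = 3.33 ft³/s.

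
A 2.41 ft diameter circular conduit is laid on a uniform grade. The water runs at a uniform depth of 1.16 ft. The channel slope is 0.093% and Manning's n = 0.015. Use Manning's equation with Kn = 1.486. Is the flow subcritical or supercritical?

For a circular section of diameter D = 2.41 ft at depth y = 1.16 ft, the central angle is θ = 2 arccos(1 − 2y/D) = 3.067 rad. Then A = (D²/8)(θ − sin θ) = 2.172 ft² and P = Dθ/2 = 3.696 ft.
Hydraulic radius R = A/P = 2.172/3.696 = 0.5878 ft.
V = (1.486/n) R^(2/3) √S = (1.486/0.015) × 0.5878^(2/3) × √0.00093 = 2.12 ft/s. Hydraulic depth D_h = A/T = 2.172/2.408 = 0.902 ft.
Froude number Fr = V/√(g·D_h) = 2.12/√(32.2×0.902) = 0.393, which is less than 1, so the flow is subcritical.

subcritical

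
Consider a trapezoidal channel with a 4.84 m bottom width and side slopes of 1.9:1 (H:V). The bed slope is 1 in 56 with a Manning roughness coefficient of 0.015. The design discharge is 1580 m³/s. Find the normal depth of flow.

y_n = 5.56 m

Manning's equation rearranged: A R^(2/3) = nQ / (1·√S) = 0.015 × 1580 / (√0.01786) = 177.4.
Try y = 6.61 m: A R^(2/3) = 263.2 — over.
Try y = 5.56 m: A R^(2/3) = 177.5 — ≈ 177.4.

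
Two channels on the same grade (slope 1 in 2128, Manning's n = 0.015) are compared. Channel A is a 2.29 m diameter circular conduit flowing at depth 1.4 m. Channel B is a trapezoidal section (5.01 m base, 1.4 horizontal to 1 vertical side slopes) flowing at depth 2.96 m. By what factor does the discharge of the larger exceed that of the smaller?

Channel A: For a circular section of diameter D = 2.29 m at depth y = 1.4 m, the central angle is θ = 2 arccos(1 − 2y/D) = 3.591 rad. Then A = (D²/8)(θ − sin θ) = 2.638 m² and P = Dθ/2 = 4.111 m. Hydraulic radius R = A/P = 2.638/4.111 = 0.6417 m. Q_A = (1/0.015)·2.638·0.6417^(2/3)·√0.0004699 = 2.837 m³/s.
Channel B: With bottom width b = 5.01 m and side slope z = 1.4: A = (b + zy)y = (5.01 + 1.4×2.96)×2.96 = 27.1 m²; P = b + 2y√(1+z²) = 5.01 + 2×2.96×1.72 = 15.2 m. Hydraulic radius R = A/P = 27.1/15.2 = 1.783 m. Q_B = (1/0.015)·27.1·1.783^(2/3)·√0.0004699 = 57.58 m³/s.
The larger discharge is 57.58 m³/s and the smaller is 2.837 m³/s; the ratio is 20.3.

20.3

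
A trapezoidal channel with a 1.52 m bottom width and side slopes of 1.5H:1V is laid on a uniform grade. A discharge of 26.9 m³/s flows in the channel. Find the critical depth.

At critical depth, Q² T / (g A³) = 1, i.e. A³/T = Q²/g = 26.9²/9.81 = 73.76.
Trying y = 1.29 m: A³/T = 16.43 — short.
Trying y = 2.06 m: A³/T = 111.2 — over.
Trying y = 1.87 m: A³/T = 74.2 — matches.

y_c = 1.87 m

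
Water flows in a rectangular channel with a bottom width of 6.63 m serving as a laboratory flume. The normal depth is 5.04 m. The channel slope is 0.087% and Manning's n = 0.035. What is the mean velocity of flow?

Flow area A = b·y = 6.63 × 5.04 = 33.42 m². Wetted perimeter P = b + 2y = 6.63 + 2×5.04 = 16.71 m.
Hydraulic radius R = A/P = 33.42/16.71 = 2 m.
From Manning's equation, V = (1/n) R^(2/3) S^(1/2) = (1/0.035) × 2^(2/3) × 0.00087^(1/2) = 1.34 m/s.

V = 1.34 m/s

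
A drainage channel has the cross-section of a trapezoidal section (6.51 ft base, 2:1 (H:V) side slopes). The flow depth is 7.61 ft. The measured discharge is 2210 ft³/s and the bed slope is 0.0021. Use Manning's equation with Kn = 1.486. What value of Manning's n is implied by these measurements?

n = 0.013

With bottom width b = 6.51 ft and side slope z = 2: A = (b + zy)y = (6.51 + 2×7.61)×7.61 = 165.4 ft²; P = b + 2y√(1+z²) = 6.51 + 2×7.61×2.236 = 40.54 ft.
Hydraulic radius R = A/P = 165.4/40.54 = 4.079 ft.
Rearranging Manning's equation: n = (1.486/Q) A R^(2/3) S^(1/2) = (1.486/2210) × 165.4 × 4.079^(2/3) × √0.0021 = 0.013.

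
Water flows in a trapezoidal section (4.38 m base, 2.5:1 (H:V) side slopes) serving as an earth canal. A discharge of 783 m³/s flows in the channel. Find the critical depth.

At critical depth, Q² T / (g A³) = 1, i.e. A³/T = Q²/g = 783²/9.81 = 62500.
Try y = 7.34 m: A³/T = 113000 — over.
Try y = 5.67 m: A³/T = 35580 — short.
Try y = 6.43 m: A³/T = 62280 — ≈ 62500.

y_c = 6.43 m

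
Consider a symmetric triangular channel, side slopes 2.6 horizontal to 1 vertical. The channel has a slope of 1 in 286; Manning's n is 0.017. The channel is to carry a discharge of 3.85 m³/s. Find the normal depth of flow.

Manning's equation rearranged: A R^(2/3) = nQ / (1·√S) = 0.017 × 3.85 / (√0.003497) = 1.107.
Trying y = 0.645 m: A R^(2/3) = 0.4858 — low.
Trying y = 1.06 m: A R^(2/3) = 1.827 — high.
Trying y = 0.878 m: A R^(2/3) = 1.106 — ≈ 1.107.

y_n = 0.878 m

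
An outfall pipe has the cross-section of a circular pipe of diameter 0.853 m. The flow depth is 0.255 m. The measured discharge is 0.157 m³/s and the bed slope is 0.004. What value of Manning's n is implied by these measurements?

n = 0.016

For a circular section of diameter D = 0.853 m at depth y = 0.255 m, the central angle is θ = 2 arccos(1 − 2y/D) = 2.314 rad. Then A = (D²/8)(θ − sin θ) = 0.1435 m² and P = Dθ/2 = 0.9869 m.
Hydraulic radius R = A/P = 0.1435/0.9869 = 0.1454 m.
Rearranging Manning's equation: n = (1/Q) A R^(2/3) S^(1/2) = (1/0.157) × 0.1435 × 0.1454^(2/3) × √0.004 = 0.016.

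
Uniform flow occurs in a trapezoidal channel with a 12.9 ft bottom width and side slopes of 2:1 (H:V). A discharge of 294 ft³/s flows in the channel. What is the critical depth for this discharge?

y_c = 2.24 ft

At critical depth, Q² T / (g A³) = 1, i.e. A³/T = Q²/g = 294²/32.2 = 2684.
At y = 1.77 ft: A³/T = 1233 — short.
At y = 2.7 ft: A³/T = 5090 — over.
At y = 2.24 ft: A³/T = 2699 — ≈ 2684.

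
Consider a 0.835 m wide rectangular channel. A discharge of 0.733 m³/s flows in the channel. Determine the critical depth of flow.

For a rectangular channel, critical depth y_c = (q²/g)^(1/3) where q = Q/b = 0.733/0.835 = 0.8778 m²/s.
So y_c = (0.8778²/9.81)^(1/3) = 0.428 m.

y_c = 0.428 m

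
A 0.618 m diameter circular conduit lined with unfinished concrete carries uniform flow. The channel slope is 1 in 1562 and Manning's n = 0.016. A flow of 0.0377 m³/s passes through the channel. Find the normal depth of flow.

y_n = 0.222 m

Manning's equation rearranged: A R^(2/3) = nQ / (1·√S) = 0.016 × 0.0377 / (√0.0006402) = 0.02384.
At y = 0.163 m: A R^(2/3) = 0.01315 — too small.
At y = 0.282 m: A R^(2/3) = 0.03687 — too large.
At y = 0.222 m: A R^(2/3) = 0.02385 — close enough.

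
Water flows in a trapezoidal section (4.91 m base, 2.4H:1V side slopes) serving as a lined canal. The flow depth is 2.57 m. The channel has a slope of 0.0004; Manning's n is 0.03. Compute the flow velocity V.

V = 0.896 m/s

With bottom width b = 4.91 m and side slope z = 2.4: A = (b + zy)y = (4.91 + 2.4×2.57)×2.57 = 28.47 m²; P = b + 2y√(1+z²) = 4.91 + 2×2.57×2.6 = 18.27 m.
Hydraulic radius R = A/P = 28.47/18.27 = 1.558 m.
From Manning's equation, V = (1/n) R^(2/3) S^(1/2) = (1/0.03) × 1.558^(2/3) × 0.0004^(1/2) = 0.896 m/s.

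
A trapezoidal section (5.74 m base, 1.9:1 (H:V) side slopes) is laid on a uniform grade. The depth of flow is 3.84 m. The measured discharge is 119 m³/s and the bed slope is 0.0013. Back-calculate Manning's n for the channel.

n = 0.0261

With bottom width b = 5.74 m and side slope z = 1.9: A = (b + zy)y = (5.74 + 1.9×3.84)×3.84 = 50.06 m²; P = b + 2y√(1+z²) = 5.74 + 2×3.84×2.147 = 22.23 m.
Hydraulic radius R = A/P = 50.06/22.23 = 2.252 m.
Rearranging Manning's equation: n = (1/Q) A R^(2/3) S^(1/2) = (1/119) × 50.06 × 2.252^(2/3) × √0.0013 = 0.0261.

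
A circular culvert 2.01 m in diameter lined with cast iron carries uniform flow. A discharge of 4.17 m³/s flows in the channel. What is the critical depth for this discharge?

At critical depth, Q² T / (g A³) = 1, i.e. A³/T = Q²/g = 4.17²/9.81 = 1.773.
Trying y = 0.751 m: A³/T = 0.6504 — short.
Trying y = 1.24 m: A³/T = 4.438 — over.
Trying y = 0.975 m: A³/T = 1.77 — ≈ 1.773.

y_c = 0.975 m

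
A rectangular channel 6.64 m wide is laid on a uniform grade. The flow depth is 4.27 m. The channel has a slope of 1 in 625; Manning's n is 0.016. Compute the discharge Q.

Q = 108 m³/s

Flow area A = b·y = 6.64 × 4.27 = 28.35 m². Wetted perimeter P = b + 2y = 6.64 + 2×4.27 = 15.18 m.
Hydraulic radius R = A/P = 28.35/15.18 = 1.868 m.
Manning's equation: Q = (1/n) A R^(2/3) S^(1/2) = (1/0.016) × 28.35 × 1.868^(2/3) × 0.0016^(1/2) = 108 m³/s.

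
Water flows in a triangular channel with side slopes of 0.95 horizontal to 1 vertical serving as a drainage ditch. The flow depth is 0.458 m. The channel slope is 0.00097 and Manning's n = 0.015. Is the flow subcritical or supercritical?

subcritical

For a triangular section with side slope z = 0.95: A = zy² = 0.95×0.458² = 0.1993 m²; P = 2y√(1+z²) = 2×0.458×1.379 = 1.263 m.
Hydraulic radius R = A/P = 0.1993/1.263 = 0.1577 m.
V = (1/n) R^(2/3) √S = (1/0.015) × 0.1577^(2/3) × √0.00097 = 0.6061 m/s. Hydraulic depth D_h = A/T = 0.1993/0.8702 = 0.229 m.
Froude number Fr = V/√(g·D_h) = 0.6061/√(9.81×0.229) = 0.404, which is less than 1, so the flow is subcritical.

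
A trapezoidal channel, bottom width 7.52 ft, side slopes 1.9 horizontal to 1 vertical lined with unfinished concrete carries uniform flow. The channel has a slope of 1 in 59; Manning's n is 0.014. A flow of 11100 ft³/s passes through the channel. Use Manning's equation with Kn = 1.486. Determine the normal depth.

y_n = 10 ft

Manning's equation rearranged: A R^(2/3) = nQ / (1.486·√S) = 0.014 × 11100 / (1.486 × √0.01695) = 803.3.
Try y = 7 ft: A R^(2/3) = 359.7 — too small.
Try y = 12 ft: A R^(2/3) = 1223 — too large.
Try y = 10 ft: A R^(2/3) = 801.6 — ≈ 803.3.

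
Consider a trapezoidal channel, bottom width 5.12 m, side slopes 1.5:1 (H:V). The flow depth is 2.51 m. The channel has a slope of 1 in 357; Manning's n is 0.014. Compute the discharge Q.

With bottom width b = 5.12 m and side slope z = 1.5: A = (b + zy)y = (5.12 + 1.5×2.51)×2.51 = 22.3 m²; P = b + 2y√(1+z²) = 5.12 + 2×2.51×1.803 = 14.17 m.
Hydraulic radius R = A/P = 22.3/14.17 = 1.574 m.
Manning's equation: Q = (1/n) A R^(2/3) S^(1/2) = (1/0.014) × 22.3 × 1.574^(2/3) × 0.002801^(1/2) = 114 m³/s.

Q = 114 m³/s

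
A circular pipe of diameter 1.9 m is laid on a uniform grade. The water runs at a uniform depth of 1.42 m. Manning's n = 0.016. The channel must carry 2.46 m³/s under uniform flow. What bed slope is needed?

S = 0.00063

For a circular section of diameter D = 1.9 m at depth y = 1.42 m, the central angle is θ = 2 arccos(1 − 2y/D) = 4.177 rad. Then A = (D²/8)(θ − sin θ) = 2.273 m² and P = Dθ/2 = 3.968 m.
Hydraulic radius R = A/P = 2.273/3.968 = 0.5728 m.
From Manning's equation, S = [nQ / (1 A R^(2/3))]² = [0.016 × 2.46 / (1 × 2.273 × 0.5728^(2/3))]² = 0.00063.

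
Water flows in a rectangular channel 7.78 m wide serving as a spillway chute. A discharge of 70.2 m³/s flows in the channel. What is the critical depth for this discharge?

For a rectangular channel, critical depth y_c = (q²/g)^(1/3) where q = Q/b = 70.2/7.78 = 9.023 m²/s.
So y_c = (9.023²/9.81)^(1/3) = 2.02 m.

y_c = 2.02 m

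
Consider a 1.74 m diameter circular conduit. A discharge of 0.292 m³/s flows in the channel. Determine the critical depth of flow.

At critical depth, Q² T / (g A³) = 1, i.e. A³/T = Q²/g = 0.292²/9.81 = 0.008692.
At y = 0.185 m: A³/T = 0.002314 — too small.
At y = 0.325 m: A³/T = 0.02132 — too large.
At y = 0.259 m: A³/T = 0.008736 — close enough.

y_c = 0.259 m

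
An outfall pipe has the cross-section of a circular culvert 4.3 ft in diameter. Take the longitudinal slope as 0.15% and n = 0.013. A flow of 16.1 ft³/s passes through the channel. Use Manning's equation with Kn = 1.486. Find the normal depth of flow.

y_n = 1.43 ft

Manning's equation rearranged: A R^(2/3) = nQ / (1.486·√S) = 0.013 × 16.1 / (1.486 × √0.0015) = 3.637.
Trying y = 1.02 ft: A R^(2/3) = 1.881 — too small.
Trying y = 1.72 ft: A R^(2/3) = 5.135 — too large.
Trying y = 1.43 ft: A R^(2/3) = 3.637 — close enough.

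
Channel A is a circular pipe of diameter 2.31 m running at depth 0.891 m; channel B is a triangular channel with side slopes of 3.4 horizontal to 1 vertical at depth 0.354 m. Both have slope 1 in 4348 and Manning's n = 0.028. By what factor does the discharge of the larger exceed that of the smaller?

Channel A: For a circular section of diameter D = 2.31 m at depth y = 0.891 m, the central angle is θ = 2 arccos(1 − 2y/D) = 2.68 rad. Then A = (D²/8)(θ − sin θ) = 1.491 m² and P = Dθ/2 = 3.096 m. Hydraulic radius R = A/P = 1.491/3.096 = 0.4816 m. Q_A = (1/0.028)·1.491·0.4816^(2/3)·√0.00023 = 0.4962 m³/s.
Channel B: For a triangular section with side slope z = 3.4: A = zy² = 3.4×0.354² = 0.4261 m²; P = 2y√(1+z²) = 2×0.354×3.544 = 2.509 m. Hydraulic radius R = A/P = 0.4261/2.509 = 0.1698 m. Q_B = (1/0.028)·0.4261·0.1698^(2/3)·√0.00023 = 0.07077 m³/s.
The larger discharge is 0.4962 m³/s and the smaller is 0.07077 m³/s; the ratio is 7.01.

7.01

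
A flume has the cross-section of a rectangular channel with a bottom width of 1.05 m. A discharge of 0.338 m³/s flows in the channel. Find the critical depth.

y_c = 0.219 m

For a rectangular channel, critical depth y_c = (q²/g)^(1/3) where q = Q/b = 0.338/1.05 = 0.3219 m²/s.
So y_c = (0.3219²/9.81)^(1/3) = 0.219 m.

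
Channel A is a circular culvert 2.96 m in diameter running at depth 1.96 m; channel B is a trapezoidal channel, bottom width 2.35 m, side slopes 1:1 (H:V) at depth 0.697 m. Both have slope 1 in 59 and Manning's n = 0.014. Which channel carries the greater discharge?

channel A

Channel A: For a circular section of diameter D = 2.96 m at depth y = 1.96 m, the central angle is θ = 2 arccos(1 − 2y/D) = 3.802 rad. Then A = (D²/8)(θ − sin θ) = 4.836 m² and P = Dθ/2 = 5.627 m. Hydraulic radius R = A/P = 4.836/5.627 = 0.8594 m. Q_A = (1/0.014)·4.836·0.8594^(2/3)·√0.01695 = 40.65 m³/s.
Channel B: With bottom width b = 2.35 m and side slope z = 1: A = (b + zy)y = (2.35 + 1×0.697)×0.697 = 2.124 m²; P = b + 2y√(1+z²) = 2.35 + 2×0.697×1.414 = 4.321 m. Hydraulic radius R = A/P = 2.124/4.321 = 0.4915 m. Q_B = (1/0.014)·2.124·0.4915^(2/3)·√0.01695 = 12.3 m³/s.
Q_A = 40.65 m³/s vs Q_B = 12.3 m³/s, so channel A carries more.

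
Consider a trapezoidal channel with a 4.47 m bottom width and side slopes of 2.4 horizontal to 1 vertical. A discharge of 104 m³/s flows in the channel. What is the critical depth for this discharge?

At critical depth, Q² T / (g A³) = 1, i.e. A³/T = Q²/g = 104²/9.81 = 1103.
At y = 2.84 m: A³/T = 1819 — over.
At y = 1.76 m: A³/T = 277.3 — short.
At y = 2.51 m: A³/T = 1106 — matches.

y_c = 2.51 m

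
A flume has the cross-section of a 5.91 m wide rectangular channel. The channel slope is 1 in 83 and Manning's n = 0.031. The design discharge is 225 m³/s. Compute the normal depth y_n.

Manning's equation rearranged: A R^(2/3) = nQ / (1·√S) = 0.031 × 225 / (√0.01205) = 63.55.
Try y = 8.49 m: A R^(2/3) = 84.67 — too large.
Try y = 5.64 m: A R^(2/3) = 51.83 — too small.
Try y = 6.67 m: A R^(2/3) = 63.57 — ≈ 63.55.

y_n = 6.67 m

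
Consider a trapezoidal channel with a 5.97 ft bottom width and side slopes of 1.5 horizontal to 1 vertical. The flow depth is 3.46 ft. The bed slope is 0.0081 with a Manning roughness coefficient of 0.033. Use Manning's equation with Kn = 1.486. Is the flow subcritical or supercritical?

With bottom width b = 5.97 ft and side slope z = 1.5: A = (b + zy)y = (5.97 + 1.5×3.46)×3.46 = 38.61 ft²; P = b + 2y√(1+z²) = 5.97 + 2×3.46×1.803 = 18.45 ft.
Hydraulic radius R = A/P = 38.61/18.45 = 2.093 ft.
V = (1.486/n) R^(2/3) √S = (1.486/0.033) × 2.093^(2/3) × √0.0081 = 6.632 ft/s. Hydraulic depth D_h = A/T = 38.61/16.35 = 2.362 ft.
Froude number Fr = V/√(g·D_h) = 6.632/√(32.2×2.362) = 0.761, which is less than 1, so the flow is subcritical.

subcritical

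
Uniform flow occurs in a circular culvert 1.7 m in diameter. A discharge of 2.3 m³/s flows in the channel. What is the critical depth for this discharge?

At critical depth, Q² T / (g A³) = 1, i.e. A³/T = Q²/g = 2.3²/9.81 = 0.5392.
Trying y = 0.934 m: A³/T = 1.232 — over.
Trying y = 0.752 m: A³/T = 0.5383 — ≈ 0.5392.

y_c = 0.752 m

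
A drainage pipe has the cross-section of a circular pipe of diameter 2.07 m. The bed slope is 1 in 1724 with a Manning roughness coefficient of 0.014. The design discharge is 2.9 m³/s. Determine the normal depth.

y_n = 1.37 m

Manning's equation rearranged: A R^(2/3) = nQ / (1·√S) = 0.014 × 2.9 / (√0.00058) = 1.686.
At y = 1.1 m: A R^(2/3) = 1.201 — short.
At y = 1.53 m: A R^(2/3) = 1.944 — over.
At y = 1.37 m: A R^(2/3) = 1.683 — close enough.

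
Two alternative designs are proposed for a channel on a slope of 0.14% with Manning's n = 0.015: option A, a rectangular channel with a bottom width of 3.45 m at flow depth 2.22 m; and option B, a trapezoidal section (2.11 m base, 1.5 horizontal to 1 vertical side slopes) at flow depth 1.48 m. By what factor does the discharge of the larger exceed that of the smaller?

Channel A: Flow area A = b·y = 3.45 × 2.22 = 7.659 m². Wetted perimeter P = b + 2y = 3.45 + 2×2.22 = 7.89 m. Hydraulic radius R = A/P = 7.659/7.89 = 0.9707 m. Q_A = (1/0.015)·7.659·0.9707^(2/3)·√0.0014 = 18.73 m³/s.
Channel B: With bottom width b = 2.11 m and side slope z = 1.5: A = (b + zy)y = (2.11 + 1.5×1.48)×1.48 = 6.408 m²; P = b + 2y√(1+z²) = 2.11 + 2×1.48×1.803 = 7.446 m. Hydraulic radius R = A/P = 6.408/7.446 = 0.8606 m. Q_B = (1/0.015)·6.408·0.8606^(2/3)·√0.0014 = 14.46 m³/s.
The larger discharge is 18.73 m³/s and the smaller is 14.46 m³/s; the ratio is 1.3.

1.3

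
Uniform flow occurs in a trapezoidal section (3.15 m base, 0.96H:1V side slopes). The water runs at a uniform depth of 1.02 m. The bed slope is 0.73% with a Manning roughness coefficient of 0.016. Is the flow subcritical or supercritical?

supercritical

With bottom width b = 3.15 m and side slope z = 0.96: A = (b + zy)y = (3.15 + 0.96×1.02)×1.02 = 4.212 m²; P = b + 2y√(1+z²) = 3.15 + 2×1.02×1.386 = 5.978 m.
Hydraulic radius R = A/P = 4.212/5.978 = 0.7046 m.
V = (1/n) R^(2/3) √S = (1/0.016) × 0.7046^(2/3) × √0.0073 = 4.228 m/s. Hydraulic depth D_h = A/T = 4.212/5.108 = 0.8245 m.
Froude number Fr = V/√(g·D_h) = 4.228/√(9.81×0.8245) = 1.49, which is greater than 1, so the flow is supercritical.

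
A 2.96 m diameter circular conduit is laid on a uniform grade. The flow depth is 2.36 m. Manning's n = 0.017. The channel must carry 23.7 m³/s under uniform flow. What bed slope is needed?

For a circular section of diameter D = 2.96 m at depth y = 2.36 m, the central angle is θ = 2 arccos(1 − 2y/D) = 4.415 rad. Then A = (D²/8)(θ − sin θ) = 5.883 m² and P = Dθ/2 = 6.534 m.
Hydraulic radius R = A/P = 5.883/6.534 = 0.9003 m.
From Manning's equation, S = [nQ / (1 A R^(2/3))]² = [0.017 × 23.7 / (1 × 5.883 × 0.9003^(2/3))]² = 0.0054.

S = 0.0054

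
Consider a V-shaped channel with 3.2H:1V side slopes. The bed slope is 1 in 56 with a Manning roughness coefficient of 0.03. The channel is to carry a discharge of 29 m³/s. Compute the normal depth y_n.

Manning's equation rearranged: A R^(2/3) = nQ / (1·√S) = 0.03 × 29 / (√0.01786) = 6.51.
Trying y = 1.19 m: A R^(2/3) = 3.108 — too small.
Trying y = 1.93 m: A R^(2/3) = 11.28 — too large.
Trying y = 1.57 m: A R^(2/3) = 6.507 — close enough.

y_n = 1.57 m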